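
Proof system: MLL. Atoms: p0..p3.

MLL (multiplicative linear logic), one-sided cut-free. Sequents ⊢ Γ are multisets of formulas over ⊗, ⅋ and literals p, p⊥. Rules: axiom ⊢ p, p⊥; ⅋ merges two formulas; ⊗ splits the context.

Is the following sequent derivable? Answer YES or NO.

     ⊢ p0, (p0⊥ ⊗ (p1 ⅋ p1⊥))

Derivation trace:
[⊗]  ⊢ p0, (p0⊥ ⊗ (p1 ⅋ p1⊥))
  [Ax]  ⊢ p0, p0⊥
  [⅋]  ⊢ (p1 ⅋ p1⊥)
    [Ax]  ⊢ p1, p1⊥

Result: YES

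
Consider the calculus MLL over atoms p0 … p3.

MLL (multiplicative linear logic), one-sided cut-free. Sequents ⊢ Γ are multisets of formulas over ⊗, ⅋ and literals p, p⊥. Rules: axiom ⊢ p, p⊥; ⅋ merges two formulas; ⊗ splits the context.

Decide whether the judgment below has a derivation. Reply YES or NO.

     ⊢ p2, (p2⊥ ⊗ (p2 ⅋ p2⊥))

Derivation trace:
[⊗]  ⊢ p2, (p2⊥ ⊗ (p2 ⅋ p2⊥))
  [Ax]  ⊢ p2, p2⊥
  [⅋]  ⊢ (p2 ⅋ p2⊥)
    [Ax]  ⊢ p2, p2⊥

Result: YES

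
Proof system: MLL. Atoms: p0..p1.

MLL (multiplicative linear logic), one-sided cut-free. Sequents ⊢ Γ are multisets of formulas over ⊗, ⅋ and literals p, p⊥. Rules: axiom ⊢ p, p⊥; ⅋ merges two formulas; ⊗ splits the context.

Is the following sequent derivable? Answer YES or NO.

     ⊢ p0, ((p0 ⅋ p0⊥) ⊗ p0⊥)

Proof tree:
[⊗]  ⊢ p0, ((p0 ⅋ p0⊥) ⊗ p0⊥)
  [⅋]  ⊢ (p0 ⅋ p0⊥)
    [Ax]  ⊢ p0, p0⊥
  [Ax]  ⊢ p0, p0⊥

Result: YES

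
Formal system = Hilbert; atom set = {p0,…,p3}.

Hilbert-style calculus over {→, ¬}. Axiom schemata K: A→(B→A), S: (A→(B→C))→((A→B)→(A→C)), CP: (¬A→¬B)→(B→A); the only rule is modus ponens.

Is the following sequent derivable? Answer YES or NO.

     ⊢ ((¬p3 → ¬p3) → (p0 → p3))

Truth-table refutation:
  v=0000: Γ:[] Δ:[((¬p3 → ¬p3) → (p0 → p3))=T] refutes=False
  v=0001: Γ:[] Δ:[((¬p3 → ¬p3) → (p0 → p3))=T] refutes=False
  v=0010: Γ:[] Δ:[((¬p3 → ¬p3) → (p0 → p3))=T] refutes=False
  v=0011: Γ:[] Δ:[((¬p3 → ¬p3) → (p0 → p3))=T] refutes=False
  v=0100: Γ:[] Δ:[((¬p3 → ¬p3) → (p0 → p3))=T] refutes=False
  v=0101: Γ:[] Δ:[((¬p3 → ¬p3) → (p0 → p3))=T] refutes=False
  v=0110: Γ:[] Δ:[((¬p3 → ¬p3) → (p0 → p3))=T] refutes=False
  v=0111: Γ:[] Δ:[((¬p3 → ¬p3) → (p0 → p3))=T] refutes=False
  v=1000: Γ:[] Δ:[((¬p3 → ¬p3) → (p0 → p3))=F] refutes=True  ← countermodel

Result: NO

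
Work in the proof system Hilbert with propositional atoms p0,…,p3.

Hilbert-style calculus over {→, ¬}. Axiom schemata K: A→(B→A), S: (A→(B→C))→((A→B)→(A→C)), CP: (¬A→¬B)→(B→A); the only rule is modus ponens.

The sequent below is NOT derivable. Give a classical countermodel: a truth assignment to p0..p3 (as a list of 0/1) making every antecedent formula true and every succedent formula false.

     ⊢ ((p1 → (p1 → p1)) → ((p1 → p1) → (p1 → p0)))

Search for a countermodel by truth-table:
  v=0000: Γ:[] Δ:[((p1 → (p1 → p1)) → ((p1 → p1) → (p1 → p0)))=T] refutes=False
  v=0001: Γ:[] Δ:[((p1 → (p1 → p1)) → ((p1 → p1) → (p1 → p0)))=T] refutes=False
  v=0010: Γ:[] Δ:[((p1 → (p1 → p1)) → ((p1 → p1) → (p1 → p0)))=T] refutes=False
  v=0011: Γ:[] Δ:[((p1 → (p1 → p1)) → ((p1 → p1) → (p1 → p0)))=T] refutes=False
  v=0100: Γ:[] Δ:[((p1 → (p1 → p1)) → ((p1 → p1) → (p1 → p0)))=F] refutes=True  ← countermodel

Result: [0, 1, 0, 0]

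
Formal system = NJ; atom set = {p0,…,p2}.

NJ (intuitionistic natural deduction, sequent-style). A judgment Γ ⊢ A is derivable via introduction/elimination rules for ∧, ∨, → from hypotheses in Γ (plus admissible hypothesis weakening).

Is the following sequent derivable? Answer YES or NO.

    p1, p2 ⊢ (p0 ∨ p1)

Proof tree:
[Wk] p1, p2 ⊢ (p0 ∨ p1)
  [∨I₂] p1 ⊢ (p0 ∨ p1)
    [Ax] p1 ⊢ p1

Result: YES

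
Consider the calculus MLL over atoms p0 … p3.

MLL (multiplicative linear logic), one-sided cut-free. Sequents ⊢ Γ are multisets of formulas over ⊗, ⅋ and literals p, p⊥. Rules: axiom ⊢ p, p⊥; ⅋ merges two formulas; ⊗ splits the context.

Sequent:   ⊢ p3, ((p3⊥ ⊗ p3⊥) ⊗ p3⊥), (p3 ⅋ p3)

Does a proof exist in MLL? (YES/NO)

Proof tree:
[⅋]  ⊢ p3, ((p3⊥ ⊗ p3⊥) ⊗ p3⊥), (p3 ⅋ p3)
  [⊗]  ⊢ p3, p3, p3, ((p3⊥ ⊗ p3⊥) ⊗ p3⊥)
    [⊗]  ⊢ p3, p3, (p3⊥ ⊗ p3⊥)
      [Ax]  ⊢ p3, p3⊥
      [Ax]  ⊢ p3, p3⊥
    [Ax]  ⊢ p3, p3⊥

Result: YES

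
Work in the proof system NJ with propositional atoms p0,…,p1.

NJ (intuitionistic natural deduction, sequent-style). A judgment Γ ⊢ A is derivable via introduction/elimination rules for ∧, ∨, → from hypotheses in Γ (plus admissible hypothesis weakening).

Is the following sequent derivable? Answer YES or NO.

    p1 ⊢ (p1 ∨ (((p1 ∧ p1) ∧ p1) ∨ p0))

Proof tree:
[∨I₂] p1 ⊢ (p1 ∨ (((p1 ∧ p1) ∧ p1) ∨ p0))
  [∨I₁] p1 ⊢ (((p1 ∧ p1) ∧ p1) ∨ p0)
    [∧I] p1 ⊢ ((p1 ∧ p1) ∧ p1)
      [∧I] p1 ⊢ (p1 ∧ p1)
        [Ax] p1 ⊢ p1
        [Ax] p1 ⊢ p1
      [Ax] p1 ⊢ p1

Result: YES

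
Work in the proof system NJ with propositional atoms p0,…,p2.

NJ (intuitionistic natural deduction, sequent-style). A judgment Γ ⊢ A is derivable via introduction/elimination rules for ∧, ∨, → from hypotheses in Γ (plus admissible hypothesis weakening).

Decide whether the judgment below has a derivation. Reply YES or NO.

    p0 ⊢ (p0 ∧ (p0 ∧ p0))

Derivation (root first):
[∧I] p0 ⊢ (p0 ∧ (p0 ∧ p0))
  [Ax] p0 ⊢ p0
  [∧I] p0 ⊢ (p0 ∧ p0)
    [Ax] p0 ⊢ p0
    [Ax] p0 ⊢ p0

Result: YES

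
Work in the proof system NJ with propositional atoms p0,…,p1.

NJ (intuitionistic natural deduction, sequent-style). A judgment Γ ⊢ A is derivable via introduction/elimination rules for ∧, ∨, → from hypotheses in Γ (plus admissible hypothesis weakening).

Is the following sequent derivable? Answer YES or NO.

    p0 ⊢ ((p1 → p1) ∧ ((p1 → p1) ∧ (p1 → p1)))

Derivation trace:
[∧I] p0 ⊢ ((p1 → p1) ∧ ((p1 → p1) ∧ (p1 → p1)))
  [→I] p0 ⊢ (p1 → p1)
    [Wk] p1, p0 ⊢ p1
      [Ax] p1 ⊢ p1
  [∧I] p0 ⊢ ((p1 → p1) ∧ (p1 → p1))
    [→I] p0 ⊢ (p1 → p1)
      [Wk] p1, p0 ⊢ p1
        [Ax] p1 ⊢ p1
    [→I] p0 ⊢ (p1 → p1)
      [Wk] p1, p0 ⊢ p1
        [Ax] p1 ⊢ p1

Result: YES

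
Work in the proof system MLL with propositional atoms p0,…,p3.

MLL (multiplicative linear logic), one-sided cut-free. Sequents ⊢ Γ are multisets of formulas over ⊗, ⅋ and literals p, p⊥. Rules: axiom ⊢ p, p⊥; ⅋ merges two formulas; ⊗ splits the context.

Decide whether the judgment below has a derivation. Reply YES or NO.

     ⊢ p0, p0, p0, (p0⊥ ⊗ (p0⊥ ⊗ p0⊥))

Proof tree:
[⊗]  ⊢ p0, p0, p0, (p0⊥ ⊗ (p0⊥ ⊗ p0⊥))
  [Ax]  ⊢ p0, p0⊥
  [⊗]  ⊢ p0, p0, (p0⊥ ⊗ p0⊥)
    [Ax]  ⊢ p0, p0⊥
    [Ax]  ⊢ p0, p0⊥

Result: YES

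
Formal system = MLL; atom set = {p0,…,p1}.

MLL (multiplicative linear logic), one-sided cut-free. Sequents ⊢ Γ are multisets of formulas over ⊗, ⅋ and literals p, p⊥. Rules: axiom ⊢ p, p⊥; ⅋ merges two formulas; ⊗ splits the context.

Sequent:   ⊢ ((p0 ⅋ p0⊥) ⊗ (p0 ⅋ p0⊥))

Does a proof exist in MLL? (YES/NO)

Derivation trace:
[⊗]  ⊢ ((p0 ⅋ p0⊥) ⊗ (p0 ⅋ p0⊥))
  [⅋]  ⊢ (p0 ⅋ p0⊥)
    [Ax]  ⊢ p0, p0⊥
  [⅋]  ⊢ (p0 ⅋ p0⊥)
    [Ax]  ⊢ p0, p0⊥

Result: YES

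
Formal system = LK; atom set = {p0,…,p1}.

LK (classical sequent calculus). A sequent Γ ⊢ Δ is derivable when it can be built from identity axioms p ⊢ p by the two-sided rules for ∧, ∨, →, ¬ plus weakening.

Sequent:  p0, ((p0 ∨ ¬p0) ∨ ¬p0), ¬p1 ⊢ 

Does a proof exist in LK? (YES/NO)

Truth-table refutation:
  v=00: Γ:[p0=F, ((p0 ∨ ¬p0) ∨ ¬p0)=T, ¬p1=T] Δ:[] refutes=False
  v=01: Γ:[p0=F, ((p0 ∨ ¬p0) ∨ ¬p0)=T, ¬p1=F] Δ:[] refutes=False
  v=10: Γ:[p0=T, ((p0 ∨ ¬p0) ∨ ¬p0)=T, ¬p1=T] Δ:[] refutes=True  ← countermodel

Result: NO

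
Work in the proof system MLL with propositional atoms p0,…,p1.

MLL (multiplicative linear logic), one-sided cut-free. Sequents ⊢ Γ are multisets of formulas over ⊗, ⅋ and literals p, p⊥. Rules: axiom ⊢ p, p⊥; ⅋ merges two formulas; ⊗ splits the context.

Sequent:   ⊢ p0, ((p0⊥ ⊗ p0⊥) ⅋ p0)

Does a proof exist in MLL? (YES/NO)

Derivation trace:
[⅋]  ⊢ p0, ((p0⊥ ⊗ p0⊥) ⅋ p0)
  [⊗]  ⊢ p0, p0, (p0⊥ ⊗ p0⊥)
    [Ax]  ⊢ p0, p0⊥
    [Ax]  ⊢ p0, p0⊥

Result: YES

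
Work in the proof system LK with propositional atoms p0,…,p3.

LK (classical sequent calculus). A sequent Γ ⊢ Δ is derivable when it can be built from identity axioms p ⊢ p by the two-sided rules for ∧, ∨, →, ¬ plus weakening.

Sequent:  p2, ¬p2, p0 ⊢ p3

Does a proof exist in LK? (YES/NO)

Proof tree:
[WL] p2, ¬p2, p0 ⊢ p3
  [WR] p2, ¬p2 ⊢ p3
    [¬L] p2, ¬p2 ⊢ 
      [Ax] p2 ⊢ p2

Result: YES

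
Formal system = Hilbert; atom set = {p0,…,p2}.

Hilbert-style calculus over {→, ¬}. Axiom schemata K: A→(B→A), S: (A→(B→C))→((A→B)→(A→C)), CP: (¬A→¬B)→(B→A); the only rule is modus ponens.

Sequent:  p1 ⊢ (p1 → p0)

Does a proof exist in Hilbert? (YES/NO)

Truth-table refutation:
  v=000: Γ:[p1=F] Δ:[(p1 → p0)=T] refutes=False
  v=001: Γ:[p1=F] Δ:[(p1 → p0)=T] refutes=False
  v=010: Γ:[p1=T] Δ:[(p1 → p0)=F] refutes=True  ← countermodel

Result: NO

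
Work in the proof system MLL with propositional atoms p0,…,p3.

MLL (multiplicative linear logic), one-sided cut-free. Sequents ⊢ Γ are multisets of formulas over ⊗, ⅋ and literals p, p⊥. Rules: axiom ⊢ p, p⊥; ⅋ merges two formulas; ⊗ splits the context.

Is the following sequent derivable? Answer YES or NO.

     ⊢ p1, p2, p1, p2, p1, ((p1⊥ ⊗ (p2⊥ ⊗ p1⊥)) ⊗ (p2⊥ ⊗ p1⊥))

Proof tree:
[⊗]  ⊢ p1, p2, p1, p2, p1, ((p1⊥ ⊗ (p2⊥ ⊗ p1⊥)) ⊗ (p2⊥ ⊗ p1⊥))
  [⊗]  ⊢ p1, p2, p1, (p1⊥ ⊗ (p2⊥ ⊗ p1⊥))
    [Ax]  ⊢ p1, p1⊥
    [⊗]  ⊢ p2, p1, (p2⊥ ⊗ p1⊥)
      [Ax]  ⊢ p2, p2⊥
      [Ax]  ⊢ p1, p1⊥
  [⊗]  ⊢ p2, p1, (p2⊥ ⊗ p1⊥)
    [Ax]  ⊢ p2, p2⊥
    [Ax]  ⊢ p1, p1⊥

Result: YES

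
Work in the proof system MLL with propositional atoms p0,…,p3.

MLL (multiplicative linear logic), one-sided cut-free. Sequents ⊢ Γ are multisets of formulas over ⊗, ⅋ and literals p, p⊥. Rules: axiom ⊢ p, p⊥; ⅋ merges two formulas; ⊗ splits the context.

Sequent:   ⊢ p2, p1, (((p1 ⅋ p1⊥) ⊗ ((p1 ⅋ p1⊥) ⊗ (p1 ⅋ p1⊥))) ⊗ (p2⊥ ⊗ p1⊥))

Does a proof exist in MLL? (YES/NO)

Derivation (root first):
[⊗]  ⊢ p2, p1, (((p1 ⅋ p1⊥) ⊗ ((p1 ⅋ p1⊥) ⊗ (p1 ⅋ p1⊥))) ⊗ (p2⊥ ⊗ p1⊥))
  [⊗]  ⊢ ((p1 ⅋ p1⊥) ⊗ ((p1 ⅋ p1⊥) ⊗ (p1 ⅋ p1⊥)))
    [⅋]  ⊢ (p1 ⅋ p1⊥)
      [Ax]  ⊢ p1, p1⊥
    [⊗]  ⊢ ((p1 ⅋ p1⊥) ⊗ (p1 ⅋ p1⊥))
      [⅋]  ⊢ (p1 ⅋ p1⊥)
        [Ax]  ⊢ p1, p1⊥
      [⅋]  ⊢ (p1 ⅋ p1⊥)
        [Ax]  ⊢ p1, p1⊥
  [⊗]  ⊢ p2, p1, (p2⊥ ⊗ p1⊥)
    [Ax]  ⊢ p2, p2⊥
    [Ax]  ⊢ p1, p1⊥

Result: YES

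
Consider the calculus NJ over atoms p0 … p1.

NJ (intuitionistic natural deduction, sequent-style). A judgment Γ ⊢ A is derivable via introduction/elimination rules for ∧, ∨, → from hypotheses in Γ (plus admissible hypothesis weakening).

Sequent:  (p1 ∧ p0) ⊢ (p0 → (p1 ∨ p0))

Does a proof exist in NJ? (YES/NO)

Derivation trace:
[→I] (p1 ∧ p0) ⊢ (p0 → (p1 ∨ p0))
  [Wk] p0, (p1 ∧ p0) ⊢ (p1 ∨ p0)
    [∨I₂] p0 ⊢ (p1 ∨ p0)
      [Ax] p0 ⊢ p0

Result: YES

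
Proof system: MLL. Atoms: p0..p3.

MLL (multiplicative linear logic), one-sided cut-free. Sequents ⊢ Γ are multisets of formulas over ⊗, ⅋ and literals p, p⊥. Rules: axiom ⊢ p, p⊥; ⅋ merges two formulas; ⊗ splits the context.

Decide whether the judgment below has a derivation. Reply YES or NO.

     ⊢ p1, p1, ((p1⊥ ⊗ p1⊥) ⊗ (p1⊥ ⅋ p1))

Derivation (root first):
[⊗]  ⊢ p1, p1, ((p1⊥ ⊗ p1⊥) ⊗ (p1⊥ ⅋ p1))
  [⊗]  ⊢ p1, p1, (p1⊥ ⊗ p1⊥)
    [Ax]  ⊢ p1, p1⊥
    [Ax]  ⊢ p1, p1⊥
  [⅋]  ⊢ (p1⊥ ⅋ p1)
    [Ax]  ⊢ p1, p1⊥

Result: YES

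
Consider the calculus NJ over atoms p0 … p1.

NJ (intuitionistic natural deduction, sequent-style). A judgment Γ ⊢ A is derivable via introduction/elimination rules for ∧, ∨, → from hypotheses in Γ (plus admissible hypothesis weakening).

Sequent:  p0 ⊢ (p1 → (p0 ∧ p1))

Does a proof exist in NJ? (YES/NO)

Derivation (root first):
[→I] p0 ⊢ (p1 → (p0 ∧ p1))
  [∧I] p1, p0 ⊢ (p0 ∧ p1)
    [Ax] p0 ⊢ p0
    [Ax] p1 ⊢ p1

Result: YES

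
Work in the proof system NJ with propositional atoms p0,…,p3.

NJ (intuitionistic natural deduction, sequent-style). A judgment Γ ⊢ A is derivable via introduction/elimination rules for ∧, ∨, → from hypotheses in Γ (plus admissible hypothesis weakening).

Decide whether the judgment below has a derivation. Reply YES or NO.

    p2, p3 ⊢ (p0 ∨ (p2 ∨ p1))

Derivation (root first):
[∨I₂] p2, p3 ⊢ (p0 ∨ (p2 ∨ p1))
  [∨I₁] p2, p3 ⊢ (p2 ∨ p1)
    [Wk] p2, p3 ⊢ p2
      [Ax] p2 ⊢ p2

Result: YES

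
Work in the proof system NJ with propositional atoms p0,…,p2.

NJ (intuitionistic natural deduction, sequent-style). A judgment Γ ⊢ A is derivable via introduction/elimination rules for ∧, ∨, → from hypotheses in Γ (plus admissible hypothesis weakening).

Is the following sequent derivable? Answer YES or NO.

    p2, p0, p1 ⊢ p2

Proof tree:
[Wk] p2, p0, p1 ⊢ p2
  [Wk] p2, p0 ⊢ p2
    [Ax] p2 ⊢ p2

Result: YES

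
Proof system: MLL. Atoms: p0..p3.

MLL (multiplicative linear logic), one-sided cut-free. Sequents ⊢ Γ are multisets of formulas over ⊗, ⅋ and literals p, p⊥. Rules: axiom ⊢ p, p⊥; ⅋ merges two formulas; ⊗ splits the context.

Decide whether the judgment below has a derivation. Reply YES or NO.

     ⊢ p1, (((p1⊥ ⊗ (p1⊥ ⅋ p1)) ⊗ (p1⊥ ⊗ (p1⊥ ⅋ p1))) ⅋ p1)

Proof tree:
[⅋]  ⊢ p1, (((p1⊥ ⊗ (p1⊥ ⅋ p1)) ⊗ (p1⊥ ⊗ (p1⊥ ⅋ p1))) ⅋ p1)
  [⊗]  ⊢ p1, p1, ((p1⊥ ⊗ (p1⊥ ⅋ p1)) ⊗ (p1⊥ ⊗ (p1⊥ ⅋ p1)))
    [⊗]  ⊢ p1, (p1⊥ ⊗ (p1⊥ ⅋ p1))
      [Ax]  ⊢ p1, p1⊥
      [⅋]  ⊢ (p1⊥ ⅋ p1)
        [Ax]  ⊢ p1, p1⊥
    [⊗]  ⊢ p1, (p1⊥ ⊗ (p1⊥ ⅋ p1))
      [Ax]  ⊢ p1, p1⊥
      [⅋]  ⊢ (p1⊥ ⅋ p1)
        [Ax]  ⊢ p1, p1⊥

Result: YES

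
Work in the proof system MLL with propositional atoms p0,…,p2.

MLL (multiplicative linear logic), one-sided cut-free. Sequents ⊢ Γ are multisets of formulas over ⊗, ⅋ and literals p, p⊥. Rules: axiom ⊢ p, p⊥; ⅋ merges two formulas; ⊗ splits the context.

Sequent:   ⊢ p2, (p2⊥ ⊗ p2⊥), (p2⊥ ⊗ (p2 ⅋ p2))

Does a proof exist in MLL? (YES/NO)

Derivation (root first):
[⊗]  ⊢ p2, (p2⊥ ⊗ p2⊥), (p2⊥ ⊗ (p2 ⅋ p2))
  [Ax]  ⊢ p2, p2⊥
  [⅋]  ⊢ (p2⊥ ⊗ p2⊥), (p2 ⅋ p2)
    [⊗]  ⊢ p2, p2, (p2⊥ ⊗ p2⊥)
      [Ax]  ⊢ p2, p2⊥
      [Ax]  ⊢ p2, p2⊥

Result: YES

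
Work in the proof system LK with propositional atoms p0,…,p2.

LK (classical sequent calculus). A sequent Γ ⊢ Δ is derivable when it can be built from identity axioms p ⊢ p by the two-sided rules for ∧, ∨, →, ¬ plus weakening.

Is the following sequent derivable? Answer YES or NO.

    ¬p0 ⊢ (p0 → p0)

Proof tree:
[→R] ¬p0 ⊢ (p0 → p0)
  [WR] p0, ¬p0 ⊢ p0
    [¬L] p0, ¬p0 ⊢ 
      [Ax] p0 ⊢ p0

Result: YES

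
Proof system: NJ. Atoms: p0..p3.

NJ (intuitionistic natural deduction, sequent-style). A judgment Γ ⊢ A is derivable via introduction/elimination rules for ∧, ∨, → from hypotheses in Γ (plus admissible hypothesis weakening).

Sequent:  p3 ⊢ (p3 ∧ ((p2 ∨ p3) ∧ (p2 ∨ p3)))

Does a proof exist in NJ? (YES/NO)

Proof tree:
[∧I] p3 ⊢ (p3 ∧ ((p2 ∨ p3) ∧ (p2 ∨ p3)))
  [Ax] p3 ⊢ p3
  [∧I] p3 ⊢ ((p2 ∨ p3) ∧ (p2 ∨ p3))
    [∨I₂] p3 ⊢ (p2 ∨ p3)
      [Ax] p3 ⊢ p3
    [∨I₂] p3 ⊢ (p2 ∨ p3)
      [Ax] p3 ⊢ p3

Result: YES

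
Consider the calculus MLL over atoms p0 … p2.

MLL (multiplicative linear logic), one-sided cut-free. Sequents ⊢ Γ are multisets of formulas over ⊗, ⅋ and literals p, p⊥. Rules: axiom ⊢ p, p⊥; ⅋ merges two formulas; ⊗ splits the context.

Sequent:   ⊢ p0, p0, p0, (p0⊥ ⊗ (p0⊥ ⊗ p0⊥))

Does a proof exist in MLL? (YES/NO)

Derivation trace:
[⊗]  ⊢ p0, p0, p0, (p0⊥ ⊗ (p0⊥ ⊗ p0⊥))
  [Ax]  ⊢ p0, p0⊥
  [⊗]  ⊢ p0, p0, (p0⊥ ⊗ p0⊥)
    [Ax]  ⊢ p0, p0⊥
    [Ax]  ⊢ p0, p0⊥

Result: YES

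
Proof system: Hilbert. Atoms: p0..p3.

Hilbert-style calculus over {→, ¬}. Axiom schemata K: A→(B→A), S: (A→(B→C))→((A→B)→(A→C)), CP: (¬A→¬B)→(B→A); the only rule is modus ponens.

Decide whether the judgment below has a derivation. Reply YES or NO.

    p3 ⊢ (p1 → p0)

Enumerate valuations to refute Γ ⊢ Δ:
  v=0000: Γ:[p3=F] Δ:[(p1 → p0)=T] refutes=False
  v=0001: Γ:[p3=T] Δ:[(p1 → p0)=T] refutes=False
  v=0010: Γ:[p3=F] Δ:[(p1 → p0)=T] refutes=False
  v=0011: Γ:[p3=T] Δ:[(p1 → p0)=T] refutes=False
  v=0100: Γ:[p3=F] Δ:[(p1 → p0)=F] refutes=False
  v=0101: Γ:[p3=T] Δ:[(p1 → p0)=F] refutes=True  ← countermodel

Result: NO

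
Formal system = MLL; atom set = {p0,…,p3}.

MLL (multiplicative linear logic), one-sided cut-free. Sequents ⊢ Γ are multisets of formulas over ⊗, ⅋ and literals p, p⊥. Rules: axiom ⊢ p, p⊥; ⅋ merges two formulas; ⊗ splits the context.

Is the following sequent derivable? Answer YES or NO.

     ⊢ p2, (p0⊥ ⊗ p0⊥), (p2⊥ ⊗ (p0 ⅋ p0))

Proof tree:
[⊗]  ⊢ p2, (p0⊥ ⊗ p0⊥), (p2⊥ ⊗ (p0 ⅋ p0))
  [Ax]  ⊢ p2, p2⊥
  [⅋]  ⊢ (p0⊥ ⊗ p0⊥), (p0 ⅋ p0)
    [⊗]  ⊢ p0, p0, (p0⊥ ⊗ p0⊥)
      [Ax]  ⊢ p0, p0⊥
      [Ax]  ⊢ p0, p0⊥

Result: YES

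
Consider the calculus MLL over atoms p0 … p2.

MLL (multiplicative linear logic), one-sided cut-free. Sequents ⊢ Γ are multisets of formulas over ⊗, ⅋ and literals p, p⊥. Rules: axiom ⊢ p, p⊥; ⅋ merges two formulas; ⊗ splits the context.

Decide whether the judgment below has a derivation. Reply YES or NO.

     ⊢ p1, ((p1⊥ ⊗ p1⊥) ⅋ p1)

Derivation (root first):
[⅋]  ⊢ p1, ((p1⊥ ⊗ p1⊥) ⅋ p1)
  [⊗]  ⊢ p1, p1, (p1⊥ ⊗ p1⊥)
    [Ax]  ⊢ p1, p1⊥
    [Ax]  ⊢ p1, p1⊥

Result: YES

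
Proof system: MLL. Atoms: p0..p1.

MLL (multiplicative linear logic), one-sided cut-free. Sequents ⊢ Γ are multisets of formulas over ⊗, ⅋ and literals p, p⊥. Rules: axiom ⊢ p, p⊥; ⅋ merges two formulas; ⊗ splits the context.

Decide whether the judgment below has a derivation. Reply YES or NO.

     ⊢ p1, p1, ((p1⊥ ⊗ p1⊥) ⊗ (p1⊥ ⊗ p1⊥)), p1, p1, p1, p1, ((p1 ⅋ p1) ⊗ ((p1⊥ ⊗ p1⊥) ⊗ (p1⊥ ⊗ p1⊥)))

Proof tree:
[⊗]  ⊢ p1, p1, ((p1⊥ ⊗ p1⊥) ⊗ (p1⊥ ⊗ p1⊥)), p1, p1, p1, p1, ((p1 ⅋ p1) ⊗ ((p1⊥ ⊗ p1⊥) ⊗ (p1⊥ ⊗ p1⊥)))
  [⅋]  ⊢ p1, p1, ((p1⊥ ⊗ p1⊥) ⊗ (p1⊥ ⊗ p1⊥)), (p1 ⅋ p1)
    [⊗]  ⊢ p1, p1, p1, p1, ((p1⊥ ⊗ p1⊥) ⊗ (p1⊥ ⊗ p1⊥))
      [⊗]  ⊢ p1, p1, (p1⊥ ⊗ p1⊥)
        [Ax]  ⊢ p1, p1⊥
        [Ax]  ⊢ p1, p1⊥
      [⊗]  ⊢ p1, p1, (p1⊥ ⊗ p1⊥)
        [Ax]  ⊢ p1, p1⊥
        [Ax]  ⊢ p1, p1⊥
  [⊗]  ⊢ p1, p1, p1, p1, ((p1⊥ ⊗ p1⊥) ⊗ (p1⊥ ⊗ p1⊥))
    [⊗]  ⊢ p1, p1, (p1⊥ ⊗ p1⊥)
      [Ax]  ⊢ p1, p1⊥
      [Ax]  ⊢ p1, p1⊥
    [⊗]  ⊢ p1, p1, (p1⊥ ⊗ p1⊥)
      [Ax]  ⊢ p1, p1⊥
      [Ax]  ⊢ p1, p1⊥

Result: YES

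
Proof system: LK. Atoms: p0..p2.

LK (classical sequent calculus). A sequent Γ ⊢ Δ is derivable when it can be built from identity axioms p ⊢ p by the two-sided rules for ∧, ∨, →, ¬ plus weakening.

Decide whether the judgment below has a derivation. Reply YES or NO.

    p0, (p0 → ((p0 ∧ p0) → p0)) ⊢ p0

Derivation (root first):
[→L] p0, (p0 → ((p0 ∧ p0) → p0)) ⊢ p0
  [Ax] p0 ⊢ p0
  [→L] p0, ((p0 ∧ p0) → p0) ⊢ p0
    [∧R] p0 ⊢ (p0 ∧ p0)
      [Ax] p0 ⊢ p0
      [Ax] p0 ⊢ p0
    [Ax] p0 ⊢ p0

Result: YES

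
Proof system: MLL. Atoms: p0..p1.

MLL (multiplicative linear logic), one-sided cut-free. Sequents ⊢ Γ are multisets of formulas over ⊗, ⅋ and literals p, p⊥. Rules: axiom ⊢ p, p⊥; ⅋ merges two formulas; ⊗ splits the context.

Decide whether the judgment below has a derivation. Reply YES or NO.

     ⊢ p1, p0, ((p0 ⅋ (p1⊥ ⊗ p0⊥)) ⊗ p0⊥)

Derivation (root first):
[⊗]  ⊢ p1, p0, ((p0 ⅋ (p1⊥ ⊗ p0⊥)) ⊗ p0⊥)
  [⅋]  ⊢ p1, (p0 ⅋ (p1⊥ ⊗ p0⊥))
    [⊗]  ⊢ p1, p0, (p1⊥ ⊗ p0⊥)
      [Ax]  ⊢ p1, p1⊥
      [Ax]  ⊢ p0, p0⊥
  [Ax]  ⊢ p0, p0⊥

Result: YES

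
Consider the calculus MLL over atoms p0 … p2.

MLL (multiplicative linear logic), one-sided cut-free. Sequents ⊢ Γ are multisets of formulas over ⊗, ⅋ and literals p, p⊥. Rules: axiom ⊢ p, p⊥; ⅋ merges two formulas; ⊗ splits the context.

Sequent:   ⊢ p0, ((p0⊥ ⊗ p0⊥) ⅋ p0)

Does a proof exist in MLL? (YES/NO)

Derivation (root first):
[⅋]  ⊢ p0, ((p0⊥ ⊗ p0⊥) ⅋ p0)
  [⊗]  ⊢ p0, p0, (p0⊥ ⊗ p0⊥)
    [Ax]  ⊢ p0, p0⊥
    [Ax]  ⊢ p0, p0⊥

Result: YES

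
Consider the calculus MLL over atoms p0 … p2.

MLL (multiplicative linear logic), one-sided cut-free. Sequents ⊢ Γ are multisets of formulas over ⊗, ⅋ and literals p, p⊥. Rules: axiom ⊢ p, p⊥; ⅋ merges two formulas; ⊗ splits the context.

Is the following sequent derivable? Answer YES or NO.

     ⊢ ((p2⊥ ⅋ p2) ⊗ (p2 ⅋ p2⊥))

Derivation trace:
[⊗]  ⊢ ((p2⊥ ⅋ p2) ⊗ (p2 ⅋ p2⊥))
  [⅋]  ⊢ (p2⊥ ⅋ p2)
    [Ax]  ⊢ p2, p2⊥
  [⅋]  ⊢ (p2 ⅋ p2⊥)
    [Ax]  ⊢ p2, p2⊥

Result: YES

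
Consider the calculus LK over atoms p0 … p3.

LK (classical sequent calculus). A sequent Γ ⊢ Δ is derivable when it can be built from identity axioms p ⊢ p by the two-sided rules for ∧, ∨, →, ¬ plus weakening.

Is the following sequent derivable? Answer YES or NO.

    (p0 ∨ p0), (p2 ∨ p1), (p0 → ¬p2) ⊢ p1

Proof tree:
[→L] (p0 ∨ p0), (p2 ∨ p1), (p0 → ¬p2) ⊢ p1
  [∨L] (p0 ∨ p0) ⊢ p0
    [Ax] p0 ⊢ p0
    [Ax] p0 ⊢ p0
  [¬L] (p2 ∨ p1), ¬p2 ⊢ p1
    [∨L] (p2 ∨ p1) ⊢ p1, p2
      [Ax] p2 ⊢ p2
      [Ax] p1 ⊢ p1

Result: YES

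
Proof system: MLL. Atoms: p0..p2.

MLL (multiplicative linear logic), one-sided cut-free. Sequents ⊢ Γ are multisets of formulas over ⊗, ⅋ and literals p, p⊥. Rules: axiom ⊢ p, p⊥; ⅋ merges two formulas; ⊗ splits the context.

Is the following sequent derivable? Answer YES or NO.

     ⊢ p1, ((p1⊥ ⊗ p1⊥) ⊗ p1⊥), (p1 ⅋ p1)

Derivation (root first):
[⅋]  ⊢ p1, ((p1⊥ ⊗ p1⊥) ⊗ p1⊥), (p1 ⅋ p1)
  [⊗]  ⊢ p1, p1, p1, ((p1⊥ ⊗ p1⊥) ⊗ p1⊥)
    [⊗]  ⊢ p1, p1, (p1⊥ ⊗ p1⊥)
      [Ax]  ⊢ p1, p1⊥
      [Ax]  ⊢ p1, p1⊥
    [Ax]  ⊢ p1, p1⊥

Result: YES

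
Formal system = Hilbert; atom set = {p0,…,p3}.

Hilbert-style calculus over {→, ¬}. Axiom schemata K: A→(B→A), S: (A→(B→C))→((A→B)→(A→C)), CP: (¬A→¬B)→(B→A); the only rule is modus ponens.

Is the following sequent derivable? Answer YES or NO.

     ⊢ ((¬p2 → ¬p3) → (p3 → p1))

Search for a countermodel by truth-table:
  v=0000: Γ:[] Δ:[((¬p2 → ¬p3) → (p3 → p1))=T] refutes=False
  v=0001: Γ:[] Δ:[((¬p2 → ¬p3) → (p3 → p1))=T] refutes=False
  v=0010: Γ:[] Δ:[((¬p2 → ¬p3) → (p3 → p1))=T] refutes=False
  v=0011: Γ:[] Δ:[((¬p2 → ¬p3) → (p3 → p1))=F] refutes=True  ← countermodel

Result: NO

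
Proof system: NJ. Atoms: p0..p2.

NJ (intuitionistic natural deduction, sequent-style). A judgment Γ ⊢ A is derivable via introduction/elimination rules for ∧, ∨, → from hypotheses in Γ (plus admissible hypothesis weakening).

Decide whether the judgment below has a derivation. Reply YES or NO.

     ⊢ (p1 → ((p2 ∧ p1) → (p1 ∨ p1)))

Proof tree:
[→I]  ⊢ (p1 → ((p2 ∧ p1) → (p1 ∨ p1)))
  [→I] p1 ⊢ ((p2 ∧ p1) → (p1 ∨ p1))
    [Wk] p1, (p2 ∧ p1) ⊢ (p1 ∨ p1)
      [∨I₂] p1 ⊢ (p1 ∨ p1)
        [Ax] p1 ⊢ p1

Result: YES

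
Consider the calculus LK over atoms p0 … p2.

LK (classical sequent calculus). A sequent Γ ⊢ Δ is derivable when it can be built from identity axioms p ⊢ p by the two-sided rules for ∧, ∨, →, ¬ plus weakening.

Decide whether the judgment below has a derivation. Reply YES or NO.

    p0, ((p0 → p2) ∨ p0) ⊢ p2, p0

Proof tree:
[∨L] p0, ((p0 → p2) ∨ p0) ⊢ p2, p0
  [→L] p0, (p0 → p2) ⊢ p2
    [Ax] p0 ⊢ p0
    [WR] p2 ⊢ p2, p2
      [Ax] p2 ⊢ p2
  [Ax] p0 ⊢ p0

Result: YES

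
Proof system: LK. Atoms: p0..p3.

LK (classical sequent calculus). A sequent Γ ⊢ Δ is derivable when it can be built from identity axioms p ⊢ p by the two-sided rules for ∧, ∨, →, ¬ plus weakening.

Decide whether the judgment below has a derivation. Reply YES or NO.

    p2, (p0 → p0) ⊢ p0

Truth-table refutation:
  v=0000: Γ:[p2=F, (p0 → p0)=T] Δ:[p0=F] refutes=False
  v=0001: Γ:[p2=F, (p0 → p0)=T] Δ:[p0=F] refutes=False
  v=0010: Γ:[p2=T, (p0 → p0)=T] Δ:[p0=F] refutes=True  ← countermodel

Result: NO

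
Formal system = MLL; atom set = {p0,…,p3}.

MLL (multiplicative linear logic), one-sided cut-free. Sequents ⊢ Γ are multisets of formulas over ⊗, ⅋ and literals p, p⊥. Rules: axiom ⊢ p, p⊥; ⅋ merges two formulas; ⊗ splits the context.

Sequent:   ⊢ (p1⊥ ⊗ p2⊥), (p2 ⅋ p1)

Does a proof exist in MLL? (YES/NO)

Derivation trace:
[⅋]  ⊢ (p1⊥ ⊗ p2⊥), (p2 ⅋ p1)
  [⊗]  ⊢ p1, p2, (p1⊥ ⊗ p2⊥)
    [Ax]  ⊢ p1, p1⊥
    [Ax]  ⊢ p2, p2⊥

Result: YES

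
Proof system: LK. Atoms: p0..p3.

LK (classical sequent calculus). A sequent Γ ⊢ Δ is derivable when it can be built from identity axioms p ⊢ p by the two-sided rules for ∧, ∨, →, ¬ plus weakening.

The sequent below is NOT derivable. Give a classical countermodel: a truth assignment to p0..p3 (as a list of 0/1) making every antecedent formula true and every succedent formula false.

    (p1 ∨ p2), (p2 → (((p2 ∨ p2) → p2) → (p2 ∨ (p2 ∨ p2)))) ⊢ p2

Search for a countermodel by truth-table:
  v=0000: Γ:[(p1 ∨ p2)=F, (p2 → (((p2 ∨ p2) → p2) → (p2 ∨ (p2 ∨ p2))))=T] Δ:[p2=F] refutes=False
  v=0001: Γ:[(p1 ∨ p2)=F, (p2 → (((p2 ∨ p2) → p2) → (p2 ∨ (p2 ∨ p2))))=T] Δ:[p2=F] refutes=False
  v=0010: Γ:[(p1 ∨ p2)=T, (p2 → (((p2 ∨ p2) → p2) → (p2 ∨ (p2 ∨ p2))))=T] Δ:[p2=T] refutes=False
  v=0011: Γ:[(p1 ∨ p2)=T, (p2 → (((p2 ∨ p2) → p2) → (p2 ∨ (p2 ∨ p2))))=T] Δ:[p2=T] refutes=False
  v=0100: Γ:[(p1 ∨ p2)=T, (p2 → (((p2 ∨ p2) → p2) → (p2 ∨ (p2 ∨ p2))))=T] Δ:[p2=F] refutes=True  ← countermodel

Result: [0, 1, 0, 0]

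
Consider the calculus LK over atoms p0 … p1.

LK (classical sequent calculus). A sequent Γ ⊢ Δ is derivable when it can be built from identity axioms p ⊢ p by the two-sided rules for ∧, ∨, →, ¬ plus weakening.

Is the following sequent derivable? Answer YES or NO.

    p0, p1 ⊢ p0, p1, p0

Proof tree:
[WR] p0, p1 ⊢ p0, p1, p0
  [WR] p0, p1 ⊢ p0, p1
    [WL] p0, p1 ⊢ p0
      [Ax] p0 ⊢ p0

Result: YES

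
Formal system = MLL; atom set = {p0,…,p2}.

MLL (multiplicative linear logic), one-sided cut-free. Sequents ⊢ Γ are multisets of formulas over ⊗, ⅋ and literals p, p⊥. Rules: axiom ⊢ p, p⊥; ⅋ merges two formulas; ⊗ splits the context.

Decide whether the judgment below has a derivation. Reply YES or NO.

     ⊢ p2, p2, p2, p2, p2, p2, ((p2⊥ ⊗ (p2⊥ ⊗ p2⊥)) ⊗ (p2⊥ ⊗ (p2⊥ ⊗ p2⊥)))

Derivation (root first):
[⊗]  ⊢ p2, p2, p2, p2, p2, p2, ((p2⊥ ⊗ (p2⊥ ⊗ p2⊥)) ⊗ (p2⊥ ⊗ (p2⊥ ⊗ p2⊥)))
  [⊗]  ⊢ p2, p2, p2, (p2⊥ ⊗ (p2⊥ ⊗ p2⊥))
    [Ax]  ⊢ p2, p2⊥
    [⊗]  ⊢ p2, p2, (p2⊥ ⊗ p2⊥)
      [Ax]  ⊢ p2, p2⊥
      [Ax]  ⊢ p2, p2⊥
  [⊗]  ⊢ p2, p2, p2, (p2⊥ ⊗ (p2⊥ ⊗ p2⊥))
    [Ax]  ⊢ p2, p2⊥
    [⊗]  ⊢ p2, p2, (p2⊥ ⊗ p2⊥)
      [Ax]  ⊢ p2, p2⊥
      [Ax]  ⊢ p2, p2⊥

Result: YES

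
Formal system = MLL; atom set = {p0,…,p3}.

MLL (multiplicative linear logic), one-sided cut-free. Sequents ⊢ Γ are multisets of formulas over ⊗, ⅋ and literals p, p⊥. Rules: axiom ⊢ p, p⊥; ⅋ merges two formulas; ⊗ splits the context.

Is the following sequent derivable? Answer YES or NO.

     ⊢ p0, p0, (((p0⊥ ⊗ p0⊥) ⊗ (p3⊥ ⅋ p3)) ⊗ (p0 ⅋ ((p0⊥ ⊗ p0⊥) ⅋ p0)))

Proof tree:
[⊗]  ⊢ p0, p0, (((p0⊥ ⊗ p0⊥) ⊗ (p3⊥ ⅋ p3)) ⊗ (p0 ⅋ ((p0⊥ ⊗ p0⊥) ⅋ p0)))
  [⊗]  ⊢ p0, p0, ((p0⊥ ⊗ p0⊥) ⊗ (p3⊥ ⅋ p3))
    [⊗]  ⊢ p0, p0, (p0⊥ ⊗ p0⊥)
      [Ax]  ⊢ p0, p0⊥
      [Ax]  ⊢ p0, p0⊥
    [⅋]  ⊢ (p3⊥ ⅋ p3)
      [Ax]  ⊢ p3, p3⊥
  [⅋]  ⊢ (p0 ⅋ ((p0⊥ ⊗ p0⊥) ⅋ p0))
    [⅋]  ⊢ p0, ((p0⊥ ⊗ p0⊥) ⅋ p0)
      [⊗]  ⊢ p0, p0, (p0⊥ ⊗ p0⊥)
        [Ax]  ⊢ p0, p0⊥
        [Ax]  ⊢ p0, p0⊥

Result: YES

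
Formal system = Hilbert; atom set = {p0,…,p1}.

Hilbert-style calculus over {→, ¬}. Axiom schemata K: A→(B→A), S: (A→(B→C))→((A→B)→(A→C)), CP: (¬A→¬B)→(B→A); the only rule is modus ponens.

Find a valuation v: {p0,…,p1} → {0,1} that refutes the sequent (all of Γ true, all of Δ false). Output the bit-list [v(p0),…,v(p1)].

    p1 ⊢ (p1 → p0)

Truth-table refutation:
  v=00: Γ:[p1=F] Δ:[(p1 → p0)=T] refutes=False
  v=01: Γ:[p1=T] Δ:[(p1 → p0)=F] refutes=True  ← countermodel

Result: [0, 1]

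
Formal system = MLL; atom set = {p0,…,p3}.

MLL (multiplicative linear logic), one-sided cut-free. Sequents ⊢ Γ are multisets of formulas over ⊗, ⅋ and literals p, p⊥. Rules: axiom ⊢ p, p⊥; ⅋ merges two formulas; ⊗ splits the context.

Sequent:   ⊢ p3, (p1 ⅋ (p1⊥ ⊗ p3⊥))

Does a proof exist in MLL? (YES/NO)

Derivation (root first):
[⅋]  ⊢ p3, (p1 ⅋ (p1⊥ ⊗ p3⊥))
  [⊗]  ⊢ p1, p3, (p1⊥ ⊗ p3⊥)
    [Ax]  ⊢ p1, p1⊥
    [Ax]  ⊢ p3, p3⊥

Result: YES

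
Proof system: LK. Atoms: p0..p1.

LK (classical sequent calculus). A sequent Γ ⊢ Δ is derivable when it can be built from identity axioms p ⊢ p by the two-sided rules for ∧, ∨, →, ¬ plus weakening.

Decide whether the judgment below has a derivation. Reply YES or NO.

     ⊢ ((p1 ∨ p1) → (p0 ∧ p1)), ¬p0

Proof tree:
[¬R]  ⊢ ((p1 ∨ p1) → (p0 ∧ p1)), ¬p0
  [→R] p0 ⊢ ((p1 ∨ p1) → (p0 ∧ p1))
    [∧R] (p1 ∨ p1), p0 ⊢ (p0 ∧ p1)
      [Ax] p0 ⊢ p0
      [∨L] (p1 ∨ p1) ⊢ p1
        [Ax] p1 ⊢ p1
        [Ax] p1 ⊢ p1

Result: YES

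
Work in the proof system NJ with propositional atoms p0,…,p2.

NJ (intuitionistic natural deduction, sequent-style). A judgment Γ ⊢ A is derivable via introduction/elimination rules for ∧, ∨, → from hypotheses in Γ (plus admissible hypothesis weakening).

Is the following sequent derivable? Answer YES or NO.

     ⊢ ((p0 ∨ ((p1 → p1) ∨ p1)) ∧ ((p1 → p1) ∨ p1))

Proof tree:
[∧I]  ⊢ ((p0 ∨ ((p1 → p1) ∨ p1)) ∧ ((p1 → p1) ∨ p1))
  [∨I₂]  ⊢ (p0 ∨ ((p1 → p1) ∨ p1))
    [∨I₁]  ⊢ ((p1 → p1) ∨ p1)
      [→I]  ⊢ (p1 → p1)
        [Ax] p1 ⊢ p1
  [∨I₁]  ⊢ ((p1 → p1) ∨ p1)
    [→I]  ⊢ (p1 → p1)
      [Ax] p1 ⊢ p1

Result: YES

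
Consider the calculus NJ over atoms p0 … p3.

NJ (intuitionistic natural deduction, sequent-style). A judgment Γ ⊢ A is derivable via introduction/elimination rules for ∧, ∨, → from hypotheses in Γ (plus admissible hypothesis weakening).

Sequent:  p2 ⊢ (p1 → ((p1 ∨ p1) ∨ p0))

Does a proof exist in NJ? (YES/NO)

Derivation (root first):
[Wk] p2 ⊢ (p1 → ((p1 ∨ p1) ∨ p0))
  [→I]  ⊢ (p1 → ((p1 ∨ p1) ∨ p0))
    [∨I₁] p1 ⊢ ((p1 ∨ p1) ∨ p0)
      [∨I₁] p1 ⊢ (p1 ∨ p1)
        [Ax] p1 ⊢ p1

Result: YES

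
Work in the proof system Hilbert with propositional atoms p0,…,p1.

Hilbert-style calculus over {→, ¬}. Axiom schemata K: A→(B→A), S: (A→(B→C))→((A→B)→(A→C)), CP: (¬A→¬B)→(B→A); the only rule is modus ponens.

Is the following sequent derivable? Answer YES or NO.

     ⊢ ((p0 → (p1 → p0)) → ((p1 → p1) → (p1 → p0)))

Enumerate valuations to refute Γ ⊢ Δ:
  v=00: Γ:[] Δ:[((p0 → (p1 → p0)) → ((p1 → p1) → (p1 → p0)))=T] refutes=False
  v=01: Γ:[] Δ:[((p0 → (p1 → p0)) → ((p1 → p1) → (p1 → p0)))=F] refutes=True  ← countermodel

Result: NO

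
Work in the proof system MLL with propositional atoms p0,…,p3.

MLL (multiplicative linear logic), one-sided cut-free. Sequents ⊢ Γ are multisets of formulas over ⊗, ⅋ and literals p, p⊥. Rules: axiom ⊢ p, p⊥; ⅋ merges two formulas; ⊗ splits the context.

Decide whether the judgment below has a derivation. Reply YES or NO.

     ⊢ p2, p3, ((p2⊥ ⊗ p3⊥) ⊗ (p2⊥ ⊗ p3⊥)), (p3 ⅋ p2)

Derivation (root first):
[⅋]  ⊢ p2, p3, ((p2⊥ ⊗ p3⊥) ⊗ (p2⊥ ⊗ p3⊥)), (p3 ⅋ p2)
  [⊗]  ⊢ p2, p3, p2, p3, ((p2⊥ ⊗ p3⊥) ⊗ (p2⊥ ⊗ p3⊥))
    [⊗]  ⊢ p2, p3, (p2⊥ ⊗ p3⊥)
      [Ax]  ⊢ p2, p2⊥
      [Ax]  ⊢ p3, p3⊥
    [⊗]  ⊢ p2, p3, (p2⊥ ⊗ p3⊥)
      [Ax]  ⊢ p2, p2⊥
      [Ax]  ⊢ p3, p3⊥

Result: YES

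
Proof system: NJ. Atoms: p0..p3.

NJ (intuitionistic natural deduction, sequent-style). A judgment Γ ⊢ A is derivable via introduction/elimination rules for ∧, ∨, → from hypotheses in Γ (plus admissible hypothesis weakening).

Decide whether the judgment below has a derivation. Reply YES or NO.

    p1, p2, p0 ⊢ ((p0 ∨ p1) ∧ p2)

Proof tree:
[∧I] p1, p2, p0 ⊢ ((p0 ∨ p1) ∧ p2)
  [∨I₂] p1 ⊢ (p0 ∨ p1)
    [Ax] p1 ⊢ p1
  [Wk] p2, p0 ⊢ p2
    [Ax] p2 ⊢ p2

Result: YES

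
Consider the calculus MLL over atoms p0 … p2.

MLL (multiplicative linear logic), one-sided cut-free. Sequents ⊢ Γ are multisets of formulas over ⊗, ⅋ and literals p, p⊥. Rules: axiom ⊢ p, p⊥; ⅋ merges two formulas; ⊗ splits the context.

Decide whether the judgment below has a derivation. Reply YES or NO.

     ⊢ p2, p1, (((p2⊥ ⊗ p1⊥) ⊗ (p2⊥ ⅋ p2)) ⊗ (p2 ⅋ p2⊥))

Derivation trace:
[⊗]  ⊢ p2, p1, (((p2⊥ ⊗ p1⊥) ⊗ (p2⊥ ⅋ p2)) ⊗ (p2 ⅋ p2⊥))
  [⊗]  ⊢ p2, p1, ((p2⊥ ⊗ p1⊥) ⊗ (p2⊥ ⅋ p2))
    [⊗]  ⊢ p2, p1, (p2⊥ ⊗ p1⊥)
      [Ax]  ⊢ p2, p2⊥
      [Ax]  ⊢ p1, p1⊥
    [⅋]  ⊢ (p2⊥ ⅋ p2)
      [Ax]  ⊢ p2, p2⊥
  [⅋]  ⊢ (p2 ⅋ p2⊥)
    [Ax]  ⊢ p2, p2⊥

Result: YES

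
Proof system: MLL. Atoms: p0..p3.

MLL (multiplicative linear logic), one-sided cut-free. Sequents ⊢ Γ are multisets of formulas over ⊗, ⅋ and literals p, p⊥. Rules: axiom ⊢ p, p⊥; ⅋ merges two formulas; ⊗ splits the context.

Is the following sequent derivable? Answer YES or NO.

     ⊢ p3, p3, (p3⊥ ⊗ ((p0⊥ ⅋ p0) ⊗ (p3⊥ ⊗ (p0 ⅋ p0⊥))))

Proof tree:
[⊗]  ⊢ p3, p3, (p3⊥ ⊗ ((p0⊥ ⅋ p0) ⊗ (p3⊥ ⊗ (p0 ⅋ p0⊥))))
  [Ax]  ⊢ p3, p3⊥
  [⊗]  ⊢ p3, ((p0⊥ ⅋ p0) ⊗ (p3⊥ ⊗ (p0 ⅋ p0⊥)))
    [⅋]  ⊢ (p0⊥ ⅋ p0)
      [Ax]  ⊢ p0, p0⊥
    [⊗]  ⊢ p3, (p3⊥ ⊗ (p0 ⅋ p0⊥))
      [Ax]  ⊢ p3, p3⊥
      [⅋]  ⊢ (p0 ⅋ p0⊥)
        [Ax]  ⊢ p0, p0⊥

Result: YES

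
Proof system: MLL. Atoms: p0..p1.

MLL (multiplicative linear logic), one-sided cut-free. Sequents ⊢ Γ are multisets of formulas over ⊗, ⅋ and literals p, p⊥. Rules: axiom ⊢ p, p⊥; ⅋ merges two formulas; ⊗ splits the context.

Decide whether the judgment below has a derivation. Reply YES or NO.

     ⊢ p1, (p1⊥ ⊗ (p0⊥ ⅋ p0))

Proof tree:
[⊗]  ⊢ p1, (p1⊥ ⊗ (p0⊥ ⅋ p0))
  [Ax]  ⊢ p1, p1⊥
  [⅋]  ⊢ (p0⊥ ⅋ p0)
    [Ax]  ⊢ p0, p0⊥

Result: YES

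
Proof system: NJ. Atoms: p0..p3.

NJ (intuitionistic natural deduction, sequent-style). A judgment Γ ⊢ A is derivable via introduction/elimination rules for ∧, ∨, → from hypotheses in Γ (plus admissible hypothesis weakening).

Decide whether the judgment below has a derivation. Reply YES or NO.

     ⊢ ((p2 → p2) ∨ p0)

Derivation trace:
[∨I₁]  ⊢ ((p2 → p2) ∨ p0)
  [→I]  ⊢ (p2 → p2)
    [Ax] p2 ⊢ p2

Result: YES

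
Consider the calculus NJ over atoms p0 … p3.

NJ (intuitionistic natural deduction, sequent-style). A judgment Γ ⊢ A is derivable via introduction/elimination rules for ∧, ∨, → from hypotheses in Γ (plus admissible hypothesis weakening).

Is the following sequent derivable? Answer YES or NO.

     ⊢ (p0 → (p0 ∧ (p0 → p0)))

Derivation (root first):
[→I]  ⊢ (p0 → (p0 ∧ (p0 → p0)))
  [∧I] p0 ⊢ (p0 ∧ (p0 → p0))
    [Ax] p0 ⊢ p0
    [→I]  ⊢ (p0 → p0)
      [Ax] p0 ⊢ p0

Result: YES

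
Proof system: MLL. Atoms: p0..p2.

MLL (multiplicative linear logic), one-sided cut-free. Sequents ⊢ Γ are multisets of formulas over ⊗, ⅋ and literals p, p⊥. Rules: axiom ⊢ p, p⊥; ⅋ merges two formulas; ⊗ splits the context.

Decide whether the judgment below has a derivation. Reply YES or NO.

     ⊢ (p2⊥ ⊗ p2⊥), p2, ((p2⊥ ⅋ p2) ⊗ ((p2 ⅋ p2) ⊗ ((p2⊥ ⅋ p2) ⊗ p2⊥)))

Derivation (root first):
[⊗]  ⊢ (p2⊥ ⊗ p2⊥), p2, ((p2⊥ ⅋ p2) ⊗ ((p2 ⅋ p2) ⊗ ((p2⊥ ⅋ p2) ⊗ p2⊥)))
  [⅋]  ⊢ (p2⊥ ⅋ p2)
    [Ax]  ⊢ p2, p2⊥
  [⊗]  ⊢ (p2⊥ ⊗ p2⊥), p2, ((p2 ⅋ p2) ⊗ ((p2⊥ ⅋ p2) ⊗ p2⊥))
    [⅋]  ⊢ (p2⊥ ⊗ p2⊥), (p2 ⅋ p2)
      [⊗]  ⊢ p2, p2, (p2⊥ ⊗ p2⊥)
        [Ax]  ⊢ p2, p2⊥
        [Ax]  ⊢ p2, p2⊥
    [⊗]  ⊢ p2, ((p2⊥ ⅋ p2) ⊗ p2⊥)
      [⅋]  ⊢ (p2⊥ ⅋ p2)
        [Ax]  ⊢ p2, p2⊥
      [Ax]  ⊢ p2, p2⊥

Result: YES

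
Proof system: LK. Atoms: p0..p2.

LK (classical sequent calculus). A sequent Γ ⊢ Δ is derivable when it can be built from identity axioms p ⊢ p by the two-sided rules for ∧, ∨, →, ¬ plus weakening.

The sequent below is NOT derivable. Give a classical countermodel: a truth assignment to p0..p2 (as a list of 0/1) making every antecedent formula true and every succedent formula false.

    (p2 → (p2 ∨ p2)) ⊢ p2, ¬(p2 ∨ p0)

Truth-table refutation:
  v=000: Γ:[(p2 → (p2 ∨ p2))=T] Δ:[p2=F, ¬(p2 ∨ p0)=T] refutes=False
  v=001: Γ:[(p2 → (p2 ∨ p2))=T] Δ:[p2=T, ¬(p2 ∨ p0)=F] refutes=False
  v=010: Γ:[(p2 → (p2 ∨ p2))=T] Δ:[p2=F, ¬(p2 ∨ p0)=T] refutes=False
  v=011: Γ:[(p2 → (p2 ∨ p2))=T] Δ:[p2=T, ¬(p2 ∨ p0)=F] refutes=False
  v=100: Γ:[(p2 → (p2 ∨ p2))=T] Δ:[p2=F, ¬(p2 ∨ p0)=F] refutes=True  ← countermodel

Result: [1, 0, 0]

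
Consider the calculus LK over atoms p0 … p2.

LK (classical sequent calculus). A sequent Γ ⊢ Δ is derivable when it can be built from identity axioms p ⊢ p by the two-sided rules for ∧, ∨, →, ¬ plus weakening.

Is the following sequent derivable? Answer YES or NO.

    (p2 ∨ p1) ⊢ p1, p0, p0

Truth-table refutation:
  v=000: Γ:[(p2 ∨ p1)=F] Δ:[p1=F, p0=F, p0=F] refutes=False
  v=001: Γ:[(p2 ∨ p1)=T] Δ:[p1=F, p0=F, p0=F] refutes=True  ← countermodel

Result: NO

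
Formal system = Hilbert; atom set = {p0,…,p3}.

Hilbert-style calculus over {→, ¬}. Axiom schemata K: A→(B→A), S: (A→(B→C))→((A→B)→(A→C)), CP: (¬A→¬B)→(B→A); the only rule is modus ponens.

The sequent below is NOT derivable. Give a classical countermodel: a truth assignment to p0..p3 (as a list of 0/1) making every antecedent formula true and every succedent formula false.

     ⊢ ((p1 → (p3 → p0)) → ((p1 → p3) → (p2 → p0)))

Truth-table refutation:
  v=0000: Γ:[] Δ:[((p1 → (p3 → p0)) → ((p1 → p3) → (p2 → p0)))=T] refutes=False
  v=0001: Γ:[] Δ:[((p1 → (p3 → p0)) → ((p1 → p3) → (p2 → p0)))=T] refutes=False
  v=0010: Γ:[] Δ:[((p1 → (p3 → p0)) → ((p1 → p3) → (p2 → p0)))=F] refutes=True  ← countermodel

Result: [0, 0, 1, 0]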